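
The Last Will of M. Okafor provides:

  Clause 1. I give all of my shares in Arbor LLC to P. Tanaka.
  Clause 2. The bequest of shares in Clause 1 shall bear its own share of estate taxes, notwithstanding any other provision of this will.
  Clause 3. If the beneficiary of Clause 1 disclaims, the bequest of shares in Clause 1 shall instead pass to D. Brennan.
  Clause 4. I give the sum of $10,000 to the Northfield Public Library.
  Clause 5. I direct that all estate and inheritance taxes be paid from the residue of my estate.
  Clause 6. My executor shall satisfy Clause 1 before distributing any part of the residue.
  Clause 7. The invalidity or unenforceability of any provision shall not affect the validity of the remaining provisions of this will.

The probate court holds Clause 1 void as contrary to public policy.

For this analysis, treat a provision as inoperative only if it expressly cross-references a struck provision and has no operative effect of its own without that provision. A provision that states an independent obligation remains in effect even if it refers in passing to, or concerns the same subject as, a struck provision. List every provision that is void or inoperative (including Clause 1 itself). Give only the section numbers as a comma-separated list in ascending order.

Clause 1 is struck. Clause 2 operates only by reference to Clause 1, so it falls with Clause 1. Clause 3 has no operative effect of its own apart from Clause 1 and is therefore inoperative. Clause 6 operates only by reference to Clause 1, so it falls with Clause 1. Under the severability clause in Clause 7, the remaining provisions continue in force. Clause 4, Clause 5, and Clause 7 remain in effect.

1, 2, 3, 6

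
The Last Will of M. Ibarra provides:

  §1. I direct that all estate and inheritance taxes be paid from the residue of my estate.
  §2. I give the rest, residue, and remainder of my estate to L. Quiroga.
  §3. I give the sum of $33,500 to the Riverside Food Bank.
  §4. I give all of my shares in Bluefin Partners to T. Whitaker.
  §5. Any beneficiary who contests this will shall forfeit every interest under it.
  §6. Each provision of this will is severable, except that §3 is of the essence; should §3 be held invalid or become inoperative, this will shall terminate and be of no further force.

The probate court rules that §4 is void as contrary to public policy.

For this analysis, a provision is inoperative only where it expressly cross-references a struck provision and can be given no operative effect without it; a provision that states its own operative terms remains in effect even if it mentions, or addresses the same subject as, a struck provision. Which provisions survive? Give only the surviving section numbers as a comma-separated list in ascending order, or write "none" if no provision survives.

1, 2, 3, 5, 6

§4 is struck. Nothing else in the will is defined by reference to §4. §6 makes §3 an essential term, but §3 is unaffected, so the severability proviso in §6 preserves the remaining provisions. The provisions still in force are §1, §2, §3, §5, and §6.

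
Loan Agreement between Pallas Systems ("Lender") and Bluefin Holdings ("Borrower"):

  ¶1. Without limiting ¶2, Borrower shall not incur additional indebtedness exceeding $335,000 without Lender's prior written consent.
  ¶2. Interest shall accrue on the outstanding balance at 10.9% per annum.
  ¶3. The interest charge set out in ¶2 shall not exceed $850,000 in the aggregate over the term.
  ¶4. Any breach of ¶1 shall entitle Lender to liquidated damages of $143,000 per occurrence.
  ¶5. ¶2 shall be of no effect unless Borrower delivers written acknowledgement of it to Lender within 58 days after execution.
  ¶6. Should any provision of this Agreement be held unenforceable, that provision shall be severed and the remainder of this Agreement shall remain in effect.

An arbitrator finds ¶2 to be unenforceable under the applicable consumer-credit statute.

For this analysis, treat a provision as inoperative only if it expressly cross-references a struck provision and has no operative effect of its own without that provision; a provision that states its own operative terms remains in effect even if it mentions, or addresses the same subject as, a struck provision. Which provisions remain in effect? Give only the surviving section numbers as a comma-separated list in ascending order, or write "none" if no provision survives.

¶2 is struck. ¶3 has no operative effect of its own apart from ¶2 and is therefore inoperative. The only function of ¶5 is the acknowledgement condition for ¶2, so it cannot stand once ¶2 is removed. ¶1 mentions ¶2 but its own obligation stands independently of ¶2, so ¶1 is not affected. Under the severability clause in ¶6, the remaining provisions continue in force. That leaves ¶1, ¶4, and ¶6 in effect.

1, 4, 6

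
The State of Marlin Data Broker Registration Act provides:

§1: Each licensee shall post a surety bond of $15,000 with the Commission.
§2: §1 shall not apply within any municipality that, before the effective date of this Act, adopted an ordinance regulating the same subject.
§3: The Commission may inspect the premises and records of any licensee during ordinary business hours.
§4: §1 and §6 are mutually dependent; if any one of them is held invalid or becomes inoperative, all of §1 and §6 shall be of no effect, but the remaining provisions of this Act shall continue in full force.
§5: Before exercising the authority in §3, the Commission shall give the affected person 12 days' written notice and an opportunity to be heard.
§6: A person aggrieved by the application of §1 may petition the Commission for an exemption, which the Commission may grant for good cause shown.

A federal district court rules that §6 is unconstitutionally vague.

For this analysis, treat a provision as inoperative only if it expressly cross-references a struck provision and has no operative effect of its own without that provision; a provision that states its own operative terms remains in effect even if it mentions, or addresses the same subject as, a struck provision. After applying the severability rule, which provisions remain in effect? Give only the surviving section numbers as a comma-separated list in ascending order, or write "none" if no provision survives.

3, 4, 5

§6 is struck. Nothing else in the Act is defined by reference to §6. §4 declares §1 and §6 mutually dependent; since one of them has fallen, all of them are of no effect. That brings down §1 as well. §2 in turn depends solely on a provision now struck and likewise falls. The remainder continues in force under §4. The provisions still in force are §3, §4, and §5.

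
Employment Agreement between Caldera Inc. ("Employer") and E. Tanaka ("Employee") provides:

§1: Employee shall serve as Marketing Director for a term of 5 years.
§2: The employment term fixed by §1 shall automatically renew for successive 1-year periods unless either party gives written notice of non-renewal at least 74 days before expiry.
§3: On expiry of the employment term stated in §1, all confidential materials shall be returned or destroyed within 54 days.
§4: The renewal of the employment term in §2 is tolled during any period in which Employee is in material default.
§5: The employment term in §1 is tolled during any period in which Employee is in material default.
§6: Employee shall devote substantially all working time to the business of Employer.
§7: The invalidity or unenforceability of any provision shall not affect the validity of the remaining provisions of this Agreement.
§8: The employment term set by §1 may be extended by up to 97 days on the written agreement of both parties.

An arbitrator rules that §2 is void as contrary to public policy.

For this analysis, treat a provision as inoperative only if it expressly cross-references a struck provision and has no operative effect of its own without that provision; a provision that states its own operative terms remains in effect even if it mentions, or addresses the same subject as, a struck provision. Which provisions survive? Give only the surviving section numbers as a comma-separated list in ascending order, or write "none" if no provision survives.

1, 3, 5, 6, 7, 8

§2 is struck. §4 has no operative effect of its own apart from §2 and is therefore inoperative. Under the severability clause in §7, the remaining provisions continue in force. §1, §3, §5, §6, §7, and §8 remain in effect.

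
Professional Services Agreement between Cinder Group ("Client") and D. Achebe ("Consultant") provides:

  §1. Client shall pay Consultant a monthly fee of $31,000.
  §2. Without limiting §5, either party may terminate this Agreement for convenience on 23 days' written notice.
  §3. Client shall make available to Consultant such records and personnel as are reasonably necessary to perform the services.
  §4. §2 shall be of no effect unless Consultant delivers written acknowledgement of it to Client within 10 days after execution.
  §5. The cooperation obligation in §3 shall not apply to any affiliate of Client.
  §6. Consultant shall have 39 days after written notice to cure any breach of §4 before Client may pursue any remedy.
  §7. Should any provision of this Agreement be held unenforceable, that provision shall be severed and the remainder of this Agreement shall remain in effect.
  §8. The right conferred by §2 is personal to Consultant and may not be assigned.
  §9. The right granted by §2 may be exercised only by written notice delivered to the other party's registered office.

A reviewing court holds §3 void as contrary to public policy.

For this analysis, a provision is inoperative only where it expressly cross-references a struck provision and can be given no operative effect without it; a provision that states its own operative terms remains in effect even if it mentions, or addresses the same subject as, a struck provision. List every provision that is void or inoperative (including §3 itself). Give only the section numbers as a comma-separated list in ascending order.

3, 5

§3 is struck. The whole of §5 is the carve-out from the cooperation obligation, defined by reference to §3, so §5 cannot stand once §3 is removed. Although §2 refers to §5, its operative terms do not depend on §5, so it remains in effect. Under the severability clause in §7, the remaining provisions continue in force. That leaves §1, §2, §4, §6, §7, §8, and §9 in effect.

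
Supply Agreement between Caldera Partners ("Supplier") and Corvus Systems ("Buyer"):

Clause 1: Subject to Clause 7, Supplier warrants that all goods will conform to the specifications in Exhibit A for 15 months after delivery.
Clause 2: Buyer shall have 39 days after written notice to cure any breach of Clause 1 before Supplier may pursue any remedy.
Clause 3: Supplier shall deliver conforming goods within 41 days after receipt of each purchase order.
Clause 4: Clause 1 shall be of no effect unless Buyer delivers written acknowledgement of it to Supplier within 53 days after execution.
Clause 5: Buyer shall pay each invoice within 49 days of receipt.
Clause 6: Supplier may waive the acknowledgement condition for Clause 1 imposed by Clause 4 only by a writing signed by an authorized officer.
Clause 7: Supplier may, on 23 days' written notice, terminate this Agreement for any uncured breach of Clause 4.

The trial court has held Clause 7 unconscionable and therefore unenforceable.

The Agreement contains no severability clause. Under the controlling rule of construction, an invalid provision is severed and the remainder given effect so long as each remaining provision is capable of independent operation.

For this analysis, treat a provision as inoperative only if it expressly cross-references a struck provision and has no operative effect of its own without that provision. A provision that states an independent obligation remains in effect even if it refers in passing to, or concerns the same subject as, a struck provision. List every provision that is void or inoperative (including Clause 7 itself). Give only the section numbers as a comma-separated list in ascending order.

7

Clause 7 is struck. Clause 1 mentions Clause 7 but its own obligation stands independently of Clause 7, so Clause 1 is not affected. No other provision's operative terms depend on Clause 7. With no severability clause, the stated default rule severs what cannot stand and enforces each remaining provision that can operate on its own. The provisions still in force are Clause 1, Clause 2, Clause 3, Clause 4, Clause 5, and Clause 6.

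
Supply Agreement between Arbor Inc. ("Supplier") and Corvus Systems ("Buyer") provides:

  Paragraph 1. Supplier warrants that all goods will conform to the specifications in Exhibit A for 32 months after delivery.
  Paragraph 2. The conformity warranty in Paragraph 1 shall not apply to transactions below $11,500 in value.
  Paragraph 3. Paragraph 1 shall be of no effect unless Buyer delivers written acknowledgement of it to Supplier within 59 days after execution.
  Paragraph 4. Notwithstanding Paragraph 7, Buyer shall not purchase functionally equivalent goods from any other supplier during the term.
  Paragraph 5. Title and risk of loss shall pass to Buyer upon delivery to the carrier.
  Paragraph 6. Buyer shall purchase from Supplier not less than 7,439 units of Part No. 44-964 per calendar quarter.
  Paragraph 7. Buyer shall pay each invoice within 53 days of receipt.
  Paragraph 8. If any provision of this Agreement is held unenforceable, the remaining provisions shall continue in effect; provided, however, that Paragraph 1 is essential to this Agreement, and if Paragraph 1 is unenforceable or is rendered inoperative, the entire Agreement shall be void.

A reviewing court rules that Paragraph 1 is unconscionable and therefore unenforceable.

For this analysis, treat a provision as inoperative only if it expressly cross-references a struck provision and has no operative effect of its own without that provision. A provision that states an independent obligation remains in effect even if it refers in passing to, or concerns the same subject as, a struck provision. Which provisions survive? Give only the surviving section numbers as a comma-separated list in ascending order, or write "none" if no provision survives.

none

Paragraph 1 is struck. Paragraph 2 does nothing except set the carve-out from the conformity warranty by reference to Paragraph 1; with Paragraph 1 gone it has no independent effect and is inoperative. Paragraph 3 merely fixes the acknowledgement condition for Paragraph 1; with Paragraph 1 gone it has nothing to operate on and falls away. Paragraph 8 makes Paragraph 1 an essential term, and Paragraph 1 is the provision held invalid; under Paragraph 8, the entire Agreement is therefore void. No provision of the Agreement survives.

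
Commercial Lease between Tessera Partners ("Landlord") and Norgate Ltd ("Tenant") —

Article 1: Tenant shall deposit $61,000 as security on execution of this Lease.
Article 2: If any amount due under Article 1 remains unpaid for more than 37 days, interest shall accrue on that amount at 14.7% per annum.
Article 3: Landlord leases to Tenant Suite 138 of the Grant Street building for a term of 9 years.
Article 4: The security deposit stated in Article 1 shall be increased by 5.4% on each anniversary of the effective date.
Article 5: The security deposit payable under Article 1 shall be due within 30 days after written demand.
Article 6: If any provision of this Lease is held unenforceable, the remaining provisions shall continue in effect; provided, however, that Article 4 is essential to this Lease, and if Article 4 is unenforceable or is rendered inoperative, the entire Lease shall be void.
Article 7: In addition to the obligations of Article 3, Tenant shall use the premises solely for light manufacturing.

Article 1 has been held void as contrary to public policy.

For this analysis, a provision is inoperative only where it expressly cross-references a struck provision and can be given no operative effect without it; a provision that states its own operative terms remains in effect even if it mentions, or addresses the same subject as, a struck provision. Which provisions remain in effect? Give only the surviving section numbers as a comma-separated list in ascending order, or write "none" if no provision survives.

none

Article 1 is struck. Article 2 operates only by reference to Article 1, so it falls with Article 1. Article 4 operates only by reference to Article 1, so it falls with Article 1. The whole of Article 5 is the payment deadline for the security deposit, defined by reference to Article 1, so Article 5 cannot stand once Article 1 is removed. Article 6 makes Article 4 an essential term, and Article 4 has been rendered inoperative by the cascade; under Article 6, the entire Lease is therefore void. No provision of the Lease survives.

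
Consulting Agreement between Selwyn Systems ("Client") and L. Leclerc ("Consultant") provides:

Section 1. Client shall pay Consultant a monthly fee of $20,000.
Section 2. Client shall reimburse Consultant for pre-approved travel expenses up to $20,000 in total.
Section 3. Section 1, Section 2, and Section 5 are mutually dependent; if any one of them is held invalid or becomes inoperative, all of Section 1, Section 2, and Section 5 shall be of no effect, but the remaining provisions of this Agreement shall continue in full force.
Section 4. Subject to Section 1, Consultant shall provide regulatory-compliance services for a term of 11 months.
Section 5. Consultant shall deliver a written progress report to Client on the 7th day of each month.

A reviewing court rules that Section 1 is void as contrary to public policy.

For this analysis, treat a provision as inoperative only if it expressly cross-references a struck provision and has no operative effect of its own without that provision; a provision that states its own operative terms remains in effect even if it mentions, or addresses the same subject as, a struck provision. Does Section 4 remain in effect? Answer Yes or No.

Yes

Section 1 is struck. Section 4 mentions Section 1 but its own obligation stands independently of Section 1, so Section 4 is not affected. Nothing else in the Agreement is defined by reference to Section 1. Section 3 declares Section 1, Section 2, and Section 5 mutually dependent; since one of them has fallen, all of them are of no effect. That brings down Section 2 and Section 5 as well. The remainder continues in force under Section 3. That leaves Section 3 and Section 4 in effect. Section 4 is among the surviving provisions, so the answer is yes.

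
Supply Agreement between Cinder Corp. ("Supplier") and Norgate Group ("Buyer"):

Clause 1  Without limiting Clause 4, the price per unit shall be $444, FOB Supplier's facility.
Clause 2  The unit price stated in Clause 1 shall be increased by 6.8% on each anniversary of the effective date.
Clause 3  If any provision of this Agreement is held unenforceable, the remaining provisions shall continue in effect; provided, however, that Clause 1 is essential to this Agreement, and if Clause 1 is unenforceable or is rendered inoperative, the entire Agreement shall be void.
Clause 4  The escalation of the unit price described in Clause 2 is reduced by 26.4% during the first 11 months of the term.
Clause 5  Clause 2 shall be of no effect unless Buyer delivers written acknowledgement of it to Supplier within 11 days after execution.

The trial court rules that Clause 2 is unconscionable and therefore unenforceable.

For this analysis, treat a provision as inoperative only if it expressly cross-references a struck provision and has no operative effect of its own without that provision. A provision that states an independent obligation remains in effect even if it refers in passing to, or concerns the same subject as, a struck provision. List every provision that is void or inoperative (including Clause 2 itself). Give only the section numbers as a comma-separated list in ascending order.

Clause 2 is struck. The whole of Clause 4 is the introductory reduction to the escalation of the unit price, defined by reference to Clause 2, so Clause 4 cannot stand once Clause 2 is removed. Clause 5 operates only by reference to Clause 2, so it falls with Clause 2. Clause 1 mentions Clause 4 but its own obligation stands independently of Clause 4, so Clause 1 is not affected. Clause 3 makes Clause 1 an essential term, but Clause 1 is unaffected, so the severability proviso in Clause 3 preserves the remaining provisions. That leaves Clause 1 and Clause 3 in effect.

2, 4, 5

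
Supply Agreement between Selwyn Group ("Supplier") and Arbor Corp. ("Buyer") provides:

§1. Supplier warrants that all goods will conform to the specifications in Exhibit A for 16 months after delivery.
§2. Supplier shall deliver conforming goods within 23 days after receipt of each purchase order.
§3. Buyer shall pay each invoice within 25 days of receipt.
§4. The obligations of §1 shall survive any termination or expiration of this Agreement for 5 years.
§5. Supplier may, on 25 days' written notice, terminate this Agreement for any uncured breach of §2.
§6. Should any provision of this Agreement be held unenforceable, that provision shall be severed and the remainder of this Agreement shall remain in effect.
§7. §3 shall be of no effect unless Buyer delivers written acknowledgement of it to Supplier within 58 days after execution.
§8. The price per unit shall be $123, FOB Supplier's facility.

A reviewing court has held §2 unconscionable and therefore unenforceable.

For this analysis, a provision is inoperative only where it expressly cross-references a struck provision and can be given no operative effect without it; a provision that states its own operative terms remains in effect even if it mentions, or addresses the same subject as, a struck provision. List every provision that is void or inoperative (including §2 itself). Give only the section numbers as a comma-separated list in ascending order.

2, 5

§2 is struck. §5 has no operative effect of its own apart from §2 and is therefore inoperative. Under the severability clause in §6, the remaining provisions continue in force. The provisions still in force are §1, §3, §4, §6, §7, and §8.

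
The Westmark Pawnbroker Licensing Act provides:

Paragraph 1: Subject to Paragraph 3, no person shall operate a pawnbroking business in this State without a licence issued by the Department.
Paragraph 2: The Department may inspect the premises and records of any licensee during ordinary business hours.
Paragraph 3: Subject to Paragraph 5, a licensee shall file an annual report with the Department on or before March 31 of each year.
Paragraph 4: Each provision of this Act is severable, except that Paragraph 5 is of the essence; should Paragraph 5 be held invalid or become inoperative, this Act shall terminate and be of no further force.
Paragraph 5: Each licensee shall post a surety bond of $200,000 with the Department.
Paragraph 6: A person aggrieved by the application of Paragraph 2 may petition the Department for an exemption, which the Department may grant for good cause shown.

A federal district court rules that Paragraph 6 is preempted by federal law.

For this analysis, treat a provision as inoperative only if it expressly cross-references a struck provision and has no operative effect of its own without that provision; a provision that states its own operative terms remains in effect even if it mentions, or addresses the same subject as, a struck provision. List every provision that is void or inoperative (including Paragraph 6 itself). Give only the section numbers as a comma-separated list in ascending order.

6

Paragraph 6 is struck. Nothing else in the Act is defined by reference to Paragraph 6. Paragraph 4 makes Paragraph 5 an essential term, but Paragraph 5 is unaffected, so the severability proviso in Paragraph 4 preserves the remaining provisions. The provisions still in force are Paragraph 1, Paragraph 2, Paragraph 3, Paragraph 4, and Paragraph 5.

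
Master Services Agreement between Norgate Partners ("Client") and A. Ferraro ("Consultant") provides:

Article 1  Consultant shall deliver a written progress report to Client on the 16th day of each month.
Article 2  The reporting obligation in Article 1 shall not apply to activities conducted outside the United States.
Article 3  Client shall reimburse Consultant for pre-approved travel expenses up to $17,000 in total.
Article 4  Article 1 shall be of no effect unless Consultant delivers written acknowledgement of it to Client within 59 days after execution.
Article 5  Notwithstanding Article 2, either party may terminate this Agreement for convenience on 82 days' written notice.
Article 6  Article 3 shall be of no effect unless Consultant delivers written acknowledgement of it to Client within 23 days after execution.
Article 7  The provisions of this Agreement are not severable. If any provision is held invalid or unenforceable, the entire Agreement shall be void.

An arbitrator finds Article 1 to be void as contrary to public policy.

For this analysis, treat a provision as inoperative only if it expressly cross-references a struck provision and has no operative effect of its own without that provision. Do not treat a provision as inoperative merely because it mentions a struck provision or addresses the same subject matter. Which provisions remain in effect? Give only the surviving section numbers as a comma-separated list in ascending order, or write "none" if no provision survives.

Article 1 is struck. Article 2 operates only by reference to Article 1, so it falls with Article 1. Article 4 operates only by reference to Article 1, so it falls with Article 1. Article 7 provides that the Agreement is not severable, so the invalidity of any one provision voids the entire Agreement. No provision of the Agreement survives.

none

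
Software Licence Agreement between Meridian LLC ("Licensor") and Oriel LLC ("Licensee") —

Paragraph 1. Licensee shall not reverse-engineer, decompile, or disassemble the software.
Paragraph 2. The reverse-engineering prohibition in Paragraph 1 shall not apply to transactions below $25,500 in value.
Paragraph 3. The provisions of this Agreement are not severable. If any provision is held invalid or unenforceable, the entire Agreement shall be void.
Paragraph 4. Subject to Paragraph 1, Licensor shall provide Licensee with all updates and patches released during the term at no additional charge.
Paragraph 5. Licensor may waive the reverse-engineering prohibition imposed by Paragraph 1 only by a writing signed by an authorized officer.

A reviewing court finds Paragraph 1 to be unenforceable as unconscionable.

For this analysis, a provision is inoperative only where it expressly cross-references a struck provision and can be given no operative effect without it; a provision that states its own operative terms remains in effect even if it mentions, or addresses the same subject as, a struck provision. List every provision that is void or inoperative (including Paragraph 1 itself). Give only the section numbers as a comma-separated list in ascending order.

Paragraph 1 is struck. Paragraph 2 operates only by reference to Paragraph 1, so it falls with Paragraph 1. The only function of Paragraph 5 is the waiver condition for Paragraph 1, so it cannot stand once Paragraph 1 is removed. Paragraph 3 provides that the Agreement is not severable, so the invalidity of any one provision voids the entire Agreement. No provision of the Agreement survives.

1, 2, 3, 4, 5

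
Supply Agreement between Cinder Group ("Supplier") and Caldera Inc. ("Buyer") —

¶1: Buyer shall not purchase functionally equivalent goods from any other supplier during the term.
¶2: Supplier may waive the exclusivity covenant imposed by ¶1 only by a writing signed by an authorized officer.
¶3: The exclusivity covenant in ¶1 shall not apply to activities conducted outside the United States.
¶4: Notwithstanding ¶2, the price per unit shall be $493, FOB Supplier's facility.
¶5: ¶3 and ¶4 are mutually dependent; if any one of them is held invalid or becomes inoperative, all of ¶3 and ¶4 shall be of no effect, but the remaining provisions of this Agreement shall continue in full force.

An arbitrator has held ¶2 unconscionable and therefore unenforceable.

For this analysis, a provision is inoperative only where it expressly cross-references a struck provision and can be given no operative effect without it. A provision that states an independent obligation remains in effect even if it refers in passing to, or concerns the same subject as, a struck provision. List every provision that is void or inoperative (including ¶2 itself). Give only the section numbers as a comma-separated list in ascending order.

¶2 is struck. ¶4 mentions ¶2 but its own obligation stands independently of ¶2, so ¶4 is not affected. Nothing else in the Agreement is defined by reference to ¶2. ¶5 ties ¶3 and ¶4 together, but none of those is affected here; the remaining provisions continue in force under ¶5. That leaves ¶1, ¶3, ¶4, and ¶5 in effect.

2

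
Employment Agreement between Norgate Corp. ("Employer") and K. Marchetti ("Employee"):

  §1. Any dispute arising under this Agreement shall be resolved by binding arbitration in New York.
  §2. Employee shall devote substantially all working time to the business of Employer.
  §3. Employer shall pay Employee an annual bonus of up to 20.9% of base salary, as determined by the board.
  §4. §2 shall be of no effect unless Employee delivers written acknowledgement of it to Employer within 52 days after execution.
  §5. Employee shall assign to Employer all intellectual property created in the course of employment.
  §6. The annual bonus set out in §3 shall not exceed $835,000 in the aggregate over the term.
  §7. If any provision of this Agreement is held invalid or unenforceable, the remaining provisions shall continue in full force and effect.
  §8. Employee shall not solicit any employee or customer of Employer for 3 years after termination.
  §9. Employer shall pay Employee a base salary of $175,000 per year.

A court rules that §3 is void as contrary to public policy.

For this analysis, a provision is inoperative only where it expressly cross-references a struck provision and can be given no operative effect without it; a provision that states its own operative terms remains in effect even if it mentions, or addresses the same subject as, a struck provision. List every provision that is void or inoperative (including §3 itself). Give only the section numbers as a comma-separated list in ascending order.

§3 is struck. §6 does nothing except set the aggregate cap on the annual bonus by reference to §3; with §3 gone it has no independent effect and is inoperative. Under the severability clause in §7, the remaining provisions continue in force. That leaves §1, §2, §4, §5, §7, §8, and §9 in effect.

3, 6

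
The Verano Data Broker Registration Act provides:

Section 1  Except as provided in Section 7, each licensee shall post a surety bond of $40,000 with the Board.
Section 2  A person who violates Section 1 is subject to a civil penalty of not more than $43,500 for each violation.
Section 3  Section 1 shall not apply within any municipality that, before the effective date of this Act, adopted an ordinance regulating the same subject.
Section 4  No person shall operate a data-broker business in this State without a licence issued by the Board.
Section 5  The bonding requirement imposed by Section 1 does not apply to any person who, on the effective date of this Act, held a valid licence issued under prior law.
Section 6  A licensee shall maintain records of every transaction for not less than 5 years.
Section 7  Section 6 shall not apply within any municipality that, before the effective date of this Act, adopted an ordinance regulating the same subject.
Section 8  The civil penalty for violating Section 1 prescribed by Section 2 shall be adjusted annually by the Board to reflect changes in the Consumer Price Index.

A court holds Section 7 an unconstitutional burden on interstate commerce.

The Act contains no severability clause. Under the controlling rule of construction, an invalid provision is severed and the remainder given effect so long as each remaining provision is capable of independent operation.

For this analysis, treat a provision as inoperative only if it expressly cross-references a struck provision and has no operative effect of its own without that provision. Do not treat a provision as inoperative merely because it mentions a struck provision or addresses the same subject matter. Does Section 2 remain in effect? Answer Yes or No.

Yes

Section 7 is struck. Although Section 1 refers to Section 7, its operative terms do not depend on Section 7, so it remains in effect. Nothing else in the Act is defined by reference to Section 7. With no severability clause, the stated default rule severs what cannot stand and enforces each remaining provision that can operate on its own. Section 1, Section 2, Section 3, Section 4, Section 5, Section 6, and Section 8 remain in effect. Section 2 is among the surviving provisions, so the answer is yes.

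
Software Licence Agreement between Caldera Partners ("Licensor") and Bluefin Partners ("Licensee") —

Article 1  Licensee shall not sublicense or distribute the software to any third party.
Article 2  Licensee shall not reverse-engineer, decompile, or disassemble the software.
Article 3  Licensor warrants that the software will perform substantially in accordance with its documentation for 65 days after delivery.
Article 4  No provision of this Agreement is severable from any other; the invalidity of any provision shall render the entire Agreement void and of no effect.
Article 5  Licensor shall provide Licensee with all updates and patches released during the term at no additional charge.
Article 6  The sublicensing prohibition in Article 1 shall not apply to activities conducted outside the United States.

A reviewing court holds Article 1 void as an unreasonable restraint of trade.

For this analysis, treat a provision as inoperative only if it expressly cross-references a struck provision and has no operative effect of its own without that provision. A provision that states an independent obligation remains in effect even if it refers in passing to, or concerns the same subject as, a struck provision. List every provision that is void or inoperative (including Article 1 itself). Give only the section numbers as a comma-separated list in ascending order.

Article 1 is struck. Article 6 has no operative effect of its own apart from Article 1 and is therefore inoperative. Article 4 provides that the Agreement is not severable, so the invalidity of any one provision voids the entire Agreement. No provision of the Agreement survives.

1, 2, 3, 4, 5, 6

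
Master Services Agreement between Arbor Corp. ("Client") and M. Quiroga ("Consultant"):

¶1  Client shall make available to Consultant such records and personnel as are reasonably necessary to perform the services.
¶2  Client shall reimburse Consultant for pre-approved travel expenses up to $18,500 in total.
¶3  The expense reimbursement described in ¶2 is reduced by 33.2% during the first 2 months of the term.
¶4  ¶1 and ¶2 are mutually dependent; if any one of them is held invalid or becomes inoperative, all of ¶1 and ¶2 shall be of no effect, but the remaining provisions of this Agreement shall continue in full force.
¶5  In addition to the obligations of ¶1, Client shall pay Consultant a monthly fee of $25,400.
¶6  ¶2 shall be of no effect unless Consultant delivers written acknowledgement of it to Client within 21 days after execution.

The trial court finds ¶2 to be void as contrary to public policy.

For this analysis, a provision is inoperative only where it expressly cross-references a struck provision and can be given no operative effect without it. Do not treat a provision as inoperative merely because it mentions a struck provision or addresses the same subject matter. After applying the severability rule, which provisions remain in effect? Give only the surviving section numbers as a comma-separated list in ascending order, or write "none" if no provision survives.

¶2 is struck. ¶3 has no operative effect of its own apart from ¶2 and is therefore inoperative. ¶6 has no operative effect of its own apart from ¶2 and is therefore inoperative. ¶5 mentions ¶1 but its own obligation stands independently of ¶1, so ¶5 is not affected. ¶4 declares ¶1 and ¶2 mutually dependent; since one of them has fallen, all of them are of no effect. That brings down ¶1 as well. The remainder continues in force under ¶4. ¶4 and ¶5 remain in effect.

4, 5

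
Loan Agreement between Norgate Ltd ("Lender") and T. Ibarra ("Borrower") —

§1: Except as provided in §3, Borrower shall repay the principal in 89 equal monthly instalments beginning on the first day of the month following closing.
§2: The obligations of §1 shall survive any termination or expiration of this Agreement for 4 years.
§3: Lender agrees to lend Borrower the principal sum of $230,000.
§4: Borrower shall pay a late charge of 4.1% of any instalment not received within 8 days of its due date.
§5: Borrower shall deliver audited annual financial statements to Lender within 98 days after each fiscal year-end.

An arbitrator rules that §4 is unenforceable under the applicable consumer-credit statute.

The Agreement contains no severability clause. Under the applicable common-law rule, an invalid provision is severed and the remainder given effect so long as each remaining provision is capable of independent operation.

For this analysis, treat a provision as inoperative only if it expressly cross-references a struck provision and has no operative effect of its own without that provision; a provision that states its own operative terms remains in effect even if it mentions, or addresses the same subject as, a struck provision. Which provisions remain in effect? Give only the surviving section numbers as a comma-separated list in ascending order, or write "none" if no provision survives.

§4 is struck. Nothing else in the Agreement is defined by reference to §4. With no severability clause, the stated default rule severs what cannot stand and enforces each remaining provision that can operate on its own. §1, §2, §3, and §5 remain in effect.

1, 2, 3, 5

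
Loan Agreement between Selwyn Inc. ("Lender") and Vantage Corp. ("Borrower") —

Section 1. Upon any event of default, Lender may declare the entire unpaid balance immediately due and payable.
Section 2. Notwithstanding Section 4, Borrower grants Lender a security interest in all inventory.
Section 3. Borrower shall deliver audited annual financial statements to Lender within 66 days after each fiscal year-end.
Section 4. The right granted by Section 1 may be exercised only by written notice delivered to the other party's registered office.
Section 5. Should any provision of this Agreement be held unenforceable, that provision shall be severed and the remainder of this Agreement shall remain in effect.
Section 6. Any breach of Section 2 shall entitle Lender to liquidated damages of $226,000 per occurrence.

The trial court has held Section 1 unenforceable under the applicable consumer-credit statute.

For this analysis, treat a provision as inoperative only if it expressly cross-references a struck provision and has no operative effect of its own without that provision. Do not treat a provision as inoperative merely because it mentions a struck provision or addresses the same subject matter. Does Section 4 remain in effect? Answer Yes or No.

Section 1 is struck. Section 4 has no operative effect of its own apart from Section 1 and is therefore inoperative. Although Section 2 refers to Section 4, its operative terms do not depend on Section 4, so it remains in effect. Under the severability clause in Section 5, the remaining provisions continue in force. Section 2, Section 3, Section 5, and Section 6 remain in effect. Section 4 is among the inoperative provisions, so the answer is no.

No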